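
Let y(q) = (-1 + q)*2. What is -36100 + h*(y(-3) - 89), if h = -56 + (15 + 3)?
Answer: -32414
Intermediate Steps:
h = -38 (h = -56 + 18 = -38)
y(q) = -2 + 2*q
-36100 + h*(y(-3) - 89) = -36100 - 38*((-2 + 2*(-3)) - 89) = -36100 - 38*((-2 - 6) - 89) = -36100 - 38*(-8 - 89) = -36100 - 38*(-97) = -36100 + 3686 = -32414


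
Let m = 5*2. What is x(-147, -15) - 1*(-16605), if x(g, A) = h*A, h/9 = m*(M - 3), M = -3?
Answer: 24705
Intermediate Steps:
m = 10
h = -540 (h = 9*(10*(-3 - 3)) = 9*(10*(-6)) = 9*(-60) = -540)
x(g, A) = -540*A
x(-147, -15) - 1*(-16605) = -540*(-15) - 1*(-16605) = 8100 + 16605 = 24705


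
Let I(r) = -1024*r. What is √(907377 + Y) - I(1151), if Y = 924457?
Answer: 1178624 + √1831834 ≈ 1.1800e+6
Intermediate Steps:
√(907377 + Y) - I(1151) = √(907377 + 924457) - (-1024)*1151 = √1831834 - 1*(-1178624) = √1831834 + 1178624 = 1178624 + √1831834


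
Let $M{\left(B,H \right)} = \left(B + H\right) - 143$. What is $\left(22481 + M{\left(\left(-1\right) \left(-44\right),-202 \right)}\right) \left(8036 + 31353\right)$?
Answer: $873648020$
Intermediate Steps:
$M{\left(B,H \right)} = -143 + B + H$
$\left(22481 + M{\left(\left(-1\right) \left(-44\right),-202 \right)}\right) \left(8036 + 31353\right) = \left(22481 - 301\right) \left(8036 + 31353\right) = \left(22481 - 301\right) 39389 = 22180 \cdot 39389 = 873648020$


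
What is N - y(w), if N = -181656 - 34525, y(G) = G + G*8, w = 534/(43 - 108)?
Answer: -14046959/65 ≈ -2.1611e+5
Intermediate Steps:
w = -534/65 (w = 534/(-65) = 534*(-1/65) = -534/65 ≈ -8.2154)
y(G) = 9*G (y(G) = G + 8*G = 9*G)
N = -216181
N - y(w) = -216181 - 9*(-534)/65 = -216181 - 1*(-4806/65) = -216181 + 4806/65 = -14046959/65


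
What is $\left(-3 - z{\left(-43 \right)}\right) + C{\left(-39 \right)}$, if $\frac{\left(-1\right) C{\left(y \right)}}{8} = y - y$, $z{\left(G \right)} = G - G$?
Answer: $-3$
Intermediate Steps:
$z{\left(G \right)} = 0$
$C{\left(y \right)} = 0$ ($C{\left(y \right)} = - 8 \left(y - y\right) = \left(-8\right) 0 = 0$)
$\left(-3 - z{\left(-43 \right)}\right) + C{\left(-39 \right)} = \left(-3 - 0\right) + 0 = \left(-3 + 0\right) + 0 = -3 + 0 = -3$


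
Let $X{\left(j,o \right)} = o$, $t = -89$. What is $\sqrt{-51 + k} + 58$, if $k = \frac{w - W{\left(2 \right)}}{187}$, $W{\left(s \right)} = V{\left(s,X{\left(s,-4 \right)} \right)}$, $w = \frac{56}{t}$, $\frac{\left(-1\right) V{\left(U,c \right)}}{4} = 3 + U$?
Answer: $58 + \frac{i \sqrt{14097769367}}{16643} \approx 58.0 + 7.1342 i$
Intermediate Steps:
$V{\left(U,c \right)} = -12 - 4 U$ ($V{\left(U,c \right)} = - 4 \left(3 + U\right) = -12 - 4 U$)
$w = - \frac{56}{89}$ ($w = \frac{56}{-89} = 56 \left(- \frac{1}{89}\right) = - \frac{56}{89} \approx -0.62921$)
$W{\left(s \right)} = -12 - 4 s$
$k = \frac{1724}{16643}$ ($k = \frac{- \frac{56}{89} - \left(-12 - 8\right)}{187} = \left(- \frac{56}{89} - \left(-12 - 8\right)\right) \frac{1}{187} = \left(- \frac{56}{89} - -20\right) \frac{1}{187} = \left(- \frac{56}{89} + 20\right) \frac{1}{187} = \frac{1724}{89} \cdot \frac{1}{187} = \frac{1724}{16643} \approx 0.10359$)
$\sqrt{-51 + k} + 58 = \sqrt{-51 + \frac{1724}{16643}} + 58 = \sqrt{- \frac{847069}{16643}} + 58 = \frac{i \sqrt{14097769367}}{16643} + 58 = 58 + \frac{i \sqrt{14097769367}}{16643}$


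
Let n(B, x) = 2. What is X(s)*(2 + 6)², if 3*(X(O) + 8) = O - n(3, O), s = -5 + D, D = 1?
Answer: -640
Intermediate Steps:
s = -4 (s = -5 + 1 = -4)
X(O) = -26/3 + O/3 (X(O) = -8 + (O - 1*2)/3 = -8 + (O - 2)/3 = -8 + (-2 + O)/3 = -8 + (-⅔ + O/3) = -26/3 + O/3)
X(s)*(2 + 6)² = (-26/3 + (⅓)*(-4))*(2 + 6)² = (-26/3 - 4/3)*8² = -10*64 = -640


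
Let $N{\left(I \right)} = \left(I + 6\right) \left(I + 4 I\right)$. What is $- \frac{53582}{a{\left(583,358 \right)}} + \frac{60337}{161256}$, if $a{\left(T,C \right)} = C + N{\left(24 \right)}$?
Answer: $- \frac{4200802573}{319125624} \approx -13.163$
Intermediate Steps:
$N{\left(I \right)} = 5 I \left(6 + I\right)$ ($N{\left(I \right)} = \left(6 + I\right) 5 I = 5 I \left(6 + I\right)$)
$a{\left(T,C \right)} = 3600 + C$ ($a{\left(T,C \right)} = C + 5 \cdot 24 \left(6 + 24\right) = C + 5 \cdot 24 \cdot 30 = C + 3600 = 3600 + C$)
$- \frac{53582}{a{\left(583,358 \right)}} + \frac{60337}{161256} = - \frac{53582}{3600 + 358} + \frac{60337}{161256} = - \frac{53582}{3958} + 60337 \cdot \frac{1}{161256} = \left(-53582\right) \frac{1}{3958} + \frac{60337}{161256} = - \frac{26791}{1979} + \frac{60337}{161256} = - \frac{4200802573}{319125624}$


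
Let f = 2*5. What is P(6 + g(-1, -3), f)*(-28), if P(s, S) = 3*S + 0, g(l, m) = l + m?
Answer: -840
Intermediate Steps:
f = 10
P(s, S) = 3*S
P(6 + g(-1, -3), f)*(-28) = (3*10)*(-28) = 30*(-28) = -840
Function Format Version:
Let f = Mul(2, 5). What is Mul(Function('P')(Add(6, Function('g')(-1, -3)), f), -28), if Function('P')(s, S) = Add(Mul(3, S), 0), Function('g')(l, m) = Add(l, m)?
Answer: -840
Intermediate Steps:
f = 10
Function('P')(s, S) = Mul(3, S)
Mul(Function('P')(Add(6, Function('g')(-1, -3)), f), -28) = Mul(Mul(3, 10), -28) = Mul(30, -28) = -840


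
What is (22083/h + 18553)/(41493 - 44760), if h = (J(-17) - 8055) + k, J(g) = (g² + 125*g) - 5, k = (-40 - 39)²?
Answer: -3987596/702405 ≈ -5.6771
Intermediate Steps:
k = 6241 (k = (-79)² = 6241)
J(g) = -5 + g² + 125*g
h = -3655 (h = ((-5 + (-17)² + 125*(-17)) - 8055) + 6241 = ((-5 + 289 - 2125) - 8055) + 6241 = (-1841 - 8055) + 6241 = -9896 + 6241 = -3655)
(22083/h + 18553)/(41493 - 44760) = (22083/(-3655) + 18553)/(41493 - 44760) = (22083*(-1/3655) + 18553)/(-3267) = (-1299/215 + 18553)*(-1/3267) = (3987596/215)*(-1/3267) = -3987596/702405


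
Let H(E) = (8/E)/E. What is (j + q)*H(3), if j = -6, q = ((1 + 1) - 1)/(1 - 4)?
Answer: -152/27 ≈ -5.6296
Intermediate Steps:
q = -1/3 (q = (2 - 1)/(-3) = 1*(-1/3) = -1/3 ≈ -0.33333)
H(E) = 8/E**2
(j + q)*H(3) = (-6 - 1/3)*(8/3**2) = -152/(3*9) = -19/3*8/9 = -152/27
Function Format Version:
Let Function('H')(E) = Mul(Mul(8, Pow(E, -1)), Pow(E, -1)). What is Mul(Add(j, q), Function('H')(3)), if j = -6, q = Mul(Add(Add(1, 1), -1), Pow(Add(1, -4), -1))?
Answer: Rational(-152, 27) ≈ -5.6296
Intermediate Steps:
q = Rational(-1, 3) (q = Mul(Add(2, -1), Pow(-3, -1)) = Mul(1, Rational(-1, 3)) = Rational(-1, 3) ≈ -0.33333)
Function('H')(E) = Mul(8, Pow(E, -2))
Mul(Add(j, q), Function('H')(3)) = Mul(Add(-6, Rational(-1, 3)), Mul(8, Pow(3, -2))) = Mul(Rational(-19, 3), Mul(8, Rational(1, 9))) = Mul(Rational(-19, 3), Rational(8, 9)) = Rational(-152, 27)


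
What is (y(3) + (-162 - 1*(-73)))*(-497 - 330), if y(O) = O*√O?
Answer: 73603 - 2481*√3 ≈ 69306.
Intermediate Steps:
y(O) = O^(3/2)
(y(3) + (-162 - 1*(-73)))*(-497 - 330) = (3^(3/2) + (-162 - 1*(-73)))*(-497 - 330) = (3*√3 + (-162 + 73))*(-827) = (3*√3 - 89)*(-827) = (-89 + 3*√3)*(-827) = 73603 - 2481*√3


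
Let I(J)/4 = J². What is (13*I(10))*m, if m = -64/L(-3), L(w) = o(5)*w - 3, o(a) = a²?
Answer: 12800/3 ≈ 4266.7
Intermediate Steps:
I(J) = 4*J²
L(w) = -3 + 25*w (L(w) = 5²*w - 3 = 25*w - 3 = -3 + 25*w)
m = 32/39 (m = -64/(-3 + 25*(-3)) = -64/(-3 - 75) = -64/(-78) = -64*(-1/78) = 32/39 ≈ 0.82051)
(13*I(10))*m = (13*(4*10²))*(32/39) = (13*(4*100))*(32/39) = (13*400)*(32/39) = 5200*(32/39) = 12800/3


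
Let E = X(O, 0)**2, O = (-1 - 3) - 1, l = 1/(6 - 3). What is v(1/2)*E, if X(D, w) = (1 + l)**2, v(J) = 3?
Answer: 256/27 ≈ 9.4815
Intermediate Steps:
l = 1/3 ≈ 0.33333
O = -5 (O = -4 - 1 = -5)
X(D, w) = 16/9 (X(D, w) = (1 + 1/3)**2 = (4/3)**2 = 16/9)
E = 256/81 (E = (16/9)**2 = 256/81 ≈ 3.1605)
v(1/2)*E = 3*(256/81) = 256/27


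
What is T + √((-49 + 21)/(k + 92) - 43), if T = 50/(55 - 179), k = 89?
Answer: -25/62 + I*√1413791/181 ≈ -0.40323 + 6.5692*I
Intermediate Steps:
T = -25/62 (T = 50/(-124) = 50*(-1/124) = -25/62 ≈ -0.40323)
T + √((-49 + 21)/(k + 92) - 43) = -25/62 + √((-49 + 21)/(89 + 92) - 43) = -25/62 + √(-28/181 - 43) = -25/62 + √(-7811/181) = -25/62 + I*√1413791/181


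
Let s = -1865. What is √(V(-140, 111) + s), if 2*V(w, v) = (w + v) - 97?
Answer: 2*I*√482 ≈ 43.909*I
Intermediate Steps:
V(w, v) = -97/2 + v/2 + w/2 (V(w, v) = ((w + v) - 97)/2 = ((v + w) - 97)/2 = (-97 + v + w)/2 = -97/2 + v/2 + w/2)
√(V(-140, 111) + s) = √((-97/2 + (½)*111 + (½)*(-140)) - 1865) = √((-97/2 + 111/2 - 70) - 1865) = √(-63 - 1865) = √(-1928) = 2*I*√482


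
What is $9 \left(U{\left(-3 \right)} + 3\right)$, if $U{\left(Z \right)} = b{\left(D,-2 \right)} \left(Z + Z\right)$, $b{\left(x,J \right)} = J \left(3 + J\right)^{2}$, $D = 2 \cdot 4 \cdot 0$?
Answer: $135$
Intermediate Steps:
$D = 0$ ($D = 8 \cdot 0 = 0$)
$U{\left(Z \right)} = - 4 Z$ ($U{\left(Z \right)} = - 2 \left(3 - 2\right)^{2} \left(Z + Z\right) = - 2 \cdot 1^{2} \cdot 2 Z = \left(-2\right) 1 \cdot 2 Z = - 2 \cdot 2 Z = - 4 Z$)
$9 \left(U{\left(-3 \right)} + 3\right) = 9 \left(\left(-4\right) \left(-3\right) + 3\right) = 9 \left(12 + 3\right) = 9 \cdot 15 = 135$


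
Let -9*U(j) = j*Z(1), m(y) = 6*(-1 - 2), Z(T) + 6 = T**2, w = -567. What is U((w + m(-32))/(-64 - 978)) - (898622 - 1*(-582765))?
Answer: -1543604929/1042 ≈ -1.4814e+6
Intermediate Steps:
Z(T) = -6 + T**2
m(y) = -18 (m(y) = 6*(-3) = -18)
U(j) = 5*j/9 (U(j) = -j*(-6 + 1**2)/9 = -j*(-6 + 1)/9 = -j*(-5)/9 = -(-5)*j/9 = 5*j/9)
U((w + m(-32))/(-64 - 978)) - (898622 - 1*(-582765)) = 5*((-567 - 18)/(-64 - 978))/9 - (898622 - 1*(-582765)) = 5*(-585/(-1042))/9 - (898622 + 582765) = 5*(-585*(-1/1042))/9 - 1*1481387 = (5/9)*(585/1042) - 1481387 = 325/1042 - 1481387 = -1543604929/1042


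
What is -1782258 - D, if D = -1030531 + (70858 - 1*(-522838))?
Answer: -1345423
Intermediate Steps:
D = -436835 (D = -1030531 + (70858 + 522838) = -1030531 + 593696 = -436835)
-1782258 - D = -1782258 - 1*(-436835) = -1782258 + 436835 = -1345423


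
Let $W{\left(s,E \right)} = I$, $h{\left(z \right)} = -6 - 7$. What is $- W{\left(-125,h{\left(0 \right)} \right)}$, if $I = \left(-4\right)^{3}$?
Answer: $64$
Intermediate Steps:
$h{\left(z \right)} = -13$
$I = -64$
$W{\left(s,E \right)} = -64$
$- W{\left(-125,h{\left(0 \right)} \right)} = \left(-1\right) \left(-64\right) = 64$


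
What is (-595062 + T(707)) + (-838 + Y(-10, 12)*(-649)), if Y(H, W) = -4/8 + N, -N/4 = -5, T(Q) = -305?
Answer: -1217721/2 ≈ -6.0886e+5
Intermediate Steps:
N = 20 (N = -4*(-5) = 20)
Y(H, W) = 39/2 (Y(H, W) = -4/8 + 20 = -4*⅛ + 20 = -½ + 20 = 39/2)
(-595062 + T(707)) + (-838 + Y(-10, 12)*(-649)) = (-595062 - 305) + (-838 + (39/2)*(-649)) = -595367 + (-838 - 25311/2) = -595367 - 26987/2 = -1217721/2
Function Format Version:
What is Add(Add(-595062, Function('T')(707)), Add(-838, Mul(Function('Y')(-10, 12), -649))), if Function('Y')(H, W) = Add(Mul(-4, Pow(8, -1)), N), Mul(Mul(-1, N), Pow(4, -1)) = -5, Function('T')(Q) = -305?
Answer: Rational(-1217721, 2) ≈ -6.0886e+5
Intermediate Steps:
N = 20 (N = Mul(-4, -5) = 20)
Function('Y')(H, W) = Rational(39, 2) (Function('Y')(H, W) = Add(Mul(-4, Pow(8, -1)), 20) = Add(Mul(-4, Rational(1, 8)), 20) = Add(Rational(-1, 2), 20) = Rational(39, 2))
Add(Add(-595062, Function('T')(707)), Add(-838, Mul(Function('Y')(-10, 12), -649))) = Add(Add(-595062, -305), Add(-838, Mul(Rational(39, 2), -649))) = Add(-595367, Add(-838, Rational(-25311, 2))) = Add(-595367, Rational(-26987, 2)) = Rational(-1217721, 2)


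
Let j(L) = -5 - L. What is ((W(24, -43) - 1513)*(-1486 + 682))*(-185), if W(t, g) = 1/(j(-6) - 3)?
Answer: -225117990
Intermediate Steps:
W(t, g) = -1/2 (W(t, g) = 1/((-5 - 1*(-6)) - 3) = 1/((-5 + 6) - 3) = 1/(1 - 3) = 1/(-2) = -1/2)
((W(24, -43) - 1513)*(-1486 + 682))*(-185) = ((-1/2 - 1513)*(-1486 + 682))*(-185) = -3027/2*(-804)*(-185) = 1216854*(-185) = -225117990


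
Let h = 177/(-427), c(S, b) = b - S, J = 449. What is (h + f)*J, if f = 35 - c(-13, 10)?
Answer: 2221203/427 ≈ 5201.9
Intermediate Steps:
f = 12 (f = 35 - (10 - 1*(-13)) = 35 - (10 + 13) = 35 - 1*23 = 35 - 23 = 12)
h = -177/427 (h = 177*(-1/427) = -177/427 ≈ -0.41452)
(h + f)*J = (-177/427 + 12)*449 = (4947/427)*449 = 2221203/427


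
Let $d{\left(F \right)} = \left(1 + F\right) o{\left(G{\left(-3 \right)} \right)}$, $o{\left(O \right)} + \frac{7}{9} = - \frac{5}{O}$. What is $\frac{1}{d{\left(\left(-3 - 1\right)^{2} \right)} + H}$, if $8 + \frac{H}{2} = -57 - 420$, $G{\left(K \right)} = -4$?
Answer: $- \frac{36}{34631} \approx -0.0010395$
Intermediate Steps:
$o{\left(O \right)} = - \frac{7}{9} - \frac{5}{O}$
$H = -970$ ($H = -16 + 2 \left(-57 - 420\right) = -16 + 2 \left(-477\right) = -16 - 954 = -970$)
$d{\left(F \right)} = \frac{17}{36} + \frac{17 F}{36}$ ($d{\left(F \right)} = \left(1 + F\right) \left(- \frac{7}{9} - \frac{5}{-4}\right) = \left(1 + F\right) \left(- \frac{7}{9} - - \frac{5}{4}\right) = \left(1 + F\right) \left(- \frac{7}{9} + \frac{5}{4}\right) = \left(1 + F\right) \frac{17}{36} = \frac{17}{36} + \frac{17 F}{36}$)
$\frac{1}{d{\left(\left(-3 - 1\right)^{2} \right)} + H} = \frac{1}{\left(\frac{17}{36} + \frac{17 \left(-3 - 1\right)^{2}}{36}\right) - 970} = \frac{1}{\left(\frac{17}{36} + \frac{17 \left(-4\right)^{2}}{36}\right) - 970} = \frac{1}{\left(\frac{17}{36} + \frac{17}{36} \cdot 16\right) - 970} = \frac{1}{\left(\frac{17}{36} + \frac{68}{9}\right) - 970} = \frac{1}{\frac{289}{36} - 970} = \frac{1}{- \frac{34631}{36}} = - \frac{36}{34631}$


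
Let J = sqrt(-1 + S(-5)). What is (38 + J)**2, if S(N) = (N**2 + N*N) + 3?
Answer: 1496 + 152*sqrt(13) ≈ 2044.0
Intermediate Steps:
S(N) = 3 + 2*N**2 (S(N) = (N**2 + N**2) + 3 = 2*N**2 + 3 = 3 + 2*N**2)
J = 2*sqrt(13) (J = sqrt(-1 + (3 + 2*(-5)**2)) = sqrt(-1 + (3 + 2*25)) = sqrt(-1 + (3 + 50)) = sqrt(-1 + 53) = sqrt(52) = 2*sqrt(13) ≈ 7.2111)
(38 + J)**2 = (38 + 2*sqrt(13))**2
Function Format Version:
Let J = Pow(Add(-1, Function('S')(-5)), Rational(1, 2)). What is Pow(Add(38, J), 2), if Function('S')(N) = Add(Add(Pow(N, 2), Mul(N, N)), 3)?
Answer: Add(1496, Mul(152, Pow(13, Rational(1, 2)))) ≈ 2044.0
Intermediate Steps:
Function('S')(N) = Add(3, Mul(2, Pow(N, 2))) (Function('S')(N) = Add(Add(Pow(N, 2), Pow(N, 2)), 3) = Add(Mul(2, Pow(N, 2)), 3) = Add(3, Mul(2, Pow(N, 2))))
J = Mul(2, Pow(13, Rational(1, 2))) (J = Pow(Add(-1, Add(3, Mul(2, Pow(-5, 2)))), Rational(1, 2)) = Pow(Add(-1, Add(3, Mul(2, 25))), Rational(1, 2)) = Pow(Add(-1, Add(3, 50)), Rational(1, 2)) = Pow(Add(-1, 53), Rational(1, 2)) = Pow(52, Rational(1, 2)) = Mul(2, Pow(13, Rational(1, 2))) ≈ 7.2111)
Pow(Add(38, J), 2) = Pow(Add(38, Mul(2, Pow(13, Rational(1, 2)))), 2)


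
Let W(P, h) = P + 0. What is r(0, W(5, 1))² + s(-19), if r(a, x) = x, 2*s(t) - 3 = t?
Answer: 17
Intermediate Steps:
s(t) = 3/2 + t/2
W(P, h) = P
r(0, W(5, 1))² + s(-19) = 5² + (3/2 + (½)*(-19)) = 25 + (3/2 - 19/2) = 25 - 8 = 17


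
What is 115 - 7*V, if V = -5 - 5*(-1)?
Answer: 115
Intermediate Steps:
V = 0 (V = -5 + 5 = 0)
115 - 7*V = 115 - 7*0 = 115 + 0 = 115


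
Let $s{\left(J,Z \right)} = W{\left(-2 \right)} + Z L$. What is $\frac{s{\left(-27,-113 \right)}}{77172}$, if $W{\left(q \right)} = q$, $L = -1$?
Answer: $\frac{37}{25724} \approx 0.0014383$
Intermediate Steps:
$s{\left(J,Z \right)} = -2 - Z$ ($s{\left(J,Z \right)} = -2 + Z \left(-1\right) = -2 - Z$)
$\frac{s{\left(-27,-113 \right)}}{77172} = \frac{-2 - -113}{77172} = \left(-2 + 113\right) \frac{1}{77172} = 111 \cdot \frac{1}{77172} = \frac{37}{25724}$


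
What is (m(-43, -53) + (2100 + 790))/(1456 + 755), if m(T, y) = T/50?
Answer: 144457/110550 ≈ 1.3067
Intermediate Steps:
m(T, y) = T/50 (m(T, y) = T*(1/50) = T/50)
(m(-43, -53) + (2100 + 790))/(1456 + 755) = ((1/50)*(-43) + (2100 + 790))/(1456 + 755) = (-43/50 + 2890)/2211 = (144457/50)*(1/2211) = 144457/110550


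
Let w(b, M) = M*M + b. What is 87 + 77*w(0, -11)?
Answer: 9404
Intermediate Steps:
w(b, M) = b + M**2 (w(b, M) = M**2 + b = b + M**2)
87 + 77*w(0, -11) = 87 + 77*(0 + (-11)**2) = 87 + 77*(0 + 121) = 87 + 77*121 = 87 + 9317 = 9404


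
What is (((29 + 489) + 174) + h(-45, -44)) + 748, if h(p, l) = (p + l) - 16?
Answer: 1335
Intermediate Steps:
h(p, l) = -16 + l + p (h(p, l) = (l + p) - 16 = -16 + l + p)
(((29 + 489) + 174) + h(-45, -44)) + 748 = (((29 + 489) + 174) + (-16 - 44 - 45)) + 748 = ((518 + 174) - 105) + 748 = (692 - 105) + 748 = 587 + 748 = 1335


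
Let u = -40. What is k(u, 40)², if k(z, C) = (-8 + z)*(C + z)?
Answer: 0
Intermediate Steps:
k(u, 40)² = ((-40)² - 8*40 - 8*(-40) + 40*(-40))² = (1600 - 320 + 320 - 1600)² = 0² = 0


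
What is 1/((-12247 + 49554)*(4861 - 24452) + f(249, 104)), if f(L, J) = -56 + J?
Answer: -1/730881389 ≈ -1.3682e-9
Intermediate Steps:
1/((-12247 + 49554)*(4861 - 24452) + f(249, 104)) = 1/((-12247 + 49554)*(4861 - 24452) + (-56 + 104)) = 1/(37307*(-19591) + 48) = 1/(-730881437 + 48) = 1/(-730881389) = -1/730881389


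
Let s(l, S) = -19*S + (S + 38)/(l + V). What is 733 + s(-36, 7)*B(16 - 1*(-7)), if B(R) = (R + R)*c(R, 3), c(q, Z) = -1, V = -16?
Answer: 179161/26 ≈ 6890.8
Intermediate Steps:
B(R) = -2*R (B(R) = (R + R)*(-1) = (2*R)*(-1) = -2*R)
s(l, S) = -19*S + (38 + S)/(-16 + l) (s(l, S) = -19*S + (S + 38)/(l - 16) = -19*S + (38 + S)/(-16 + l))
733 + s(-36, 7)*B(16 - 1*(-7)) = 733 + ((38 + 305*7 - 19*7*(-36))/(-16 - 36))*(-2*(16 - 1*(-7))) = 733 + ((38 + 2135 + 4788)/(-52))*(-2*(16 + 7)) = 733 + (-1/52*6961)*(-2*23) = 733 - 6961/52*(-46) = 733 + 160103/26 = 179161/26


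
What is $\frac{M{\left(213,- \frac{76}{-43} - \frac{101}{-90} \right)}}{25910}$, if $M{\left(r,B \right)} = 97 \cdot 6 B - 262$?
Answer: $\frac{915761}{16711950} \approx 0.054797$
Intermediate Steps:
$M{\left(r,B \right)} = -262 + 582 B$ ($M{\left(r,B \right)} = 582 B - 262 = -262 + 582 B$)
$\frac{M{\left(213,- \frac{76}{-43} - \frac{101}{-90} \right)}}{25910} = \frac{-262 + 582 \left(- \frac{76}{-43} - \frac{101}{-90}\right)}{25910} = \left(-262 + 582 \left(\left(-76\right) \left(- \frac{1}{43}\right) - - \frac{101}{90}\right)\right) \frac{1}{25910} = \left(-262 + 582 \left(\frac{76}{43} + \frac{101}{90}\right)\right) \frac{1}{25910} = \left(-262 + 582 \cdot \frac{11183}{3870}\right) \frac{1}{25910} = \left(-262 + \frac{1084751}{645}\right) \frac{1}{25910} = \frac{915761}{645} \cdot \frac{1}{25910} = \frac{915761}{16711950}$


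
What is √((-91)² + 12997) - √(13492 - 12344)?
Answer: √21278 - 2*√287 ≈ 111.99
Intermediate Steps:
√((-91)² + 12997) - √(13492 - 12344) = √(8281 + 12997) - √1148 = √21278 - 2*√287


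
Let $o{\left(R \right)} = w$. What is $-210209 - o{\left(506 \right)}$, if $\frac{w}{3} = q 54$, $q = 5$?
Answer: $-211019$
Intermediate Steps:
$w = 810$ ($w = 3 \cdot 5 \cdot 54 = 3 \cdot 270 = 810$)
$o{\left(R \right)} = 810$
$-210209 - o{\left(506 \right)} = -210209 - 810 = -211019$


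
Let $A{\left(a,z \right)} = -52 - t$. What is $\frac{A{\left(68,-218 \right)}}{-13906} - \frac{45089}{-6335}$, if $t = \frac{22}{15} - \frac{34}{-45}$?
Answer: $\frac{2823080093}{396425295} \approx 7.1213$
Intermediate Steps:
$t = \frac{20}{9}$ ($t = 22 \cdot \frac{1}{15} - - \frac{34}{45} = \frac{22}{15} + \frac{34}{45} = \frac{20}{9} \approx 2.2222$)
$A{\left(a,z \right)} = - \frac{488}{9}$ ($A{\left(a,z \right)} = -52 - \frac{20}{9} = - \frac{488}{9}$)
$\frac{A{\left(68,-218 \right)}}{-13906} - \frac{45089}{-6335} = - \frac{488}{9 \left(-13906\right)} - \frac{45089}{-6335} = \left(- \frac{488}{9}\right) \left(- \frac{1}{13906}\right) - - \frac{45089}{6335} = \frac{244}{62577} + \frac{45089}{6335} = \frac{2823080093}{396425295}$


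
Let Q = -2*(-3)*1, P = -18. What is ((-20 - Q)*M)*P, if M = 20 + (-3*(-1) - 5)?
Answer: 8424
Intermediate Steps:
Q = 6 (Q = 6*1 = 6)
M = 18 (M = 20 + (3 - 5) = 20 - 2 = 18)
((-20 - Q)*M)*P = ((-20 - 1*6)*18)*(-18) = ((-20 - 6)*18)*(-18) = -26*18*(-18) = -468*(-18) = 8424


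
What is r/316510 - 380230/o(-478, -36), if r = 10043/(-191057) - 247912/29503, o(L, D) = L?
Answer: 339182110843737928643/426397323799452190 ≈ 795.46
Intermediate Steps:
r = -47661621613/5636754671 (r = 10043*(-1/191057) - 247912*1/29503 = -10043/191057 - 247912/29503 = -47661621613/5636754671 ≈ -8.4555)
r/316510 - 380230/o(-478, -36) = -47661621613/5636754671/316510 - 380230/(-478) = -47661621613/5636754671*1/316510 - 380230*(-1/478) = -47661621613/1784089220918210 + 190115/239 = 339182110843737928643/426397323799452190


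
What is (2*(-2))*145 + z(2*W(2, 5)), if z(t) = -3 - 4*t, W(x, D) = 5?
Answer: -623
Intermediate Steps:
(2*(-2))*145 + z(2*W(2, 5)) = (2*(-2))*145 + (-3 - 8*5) = -4*145 + (-3 - 4*10) = -580 + (-3 - 40) = -580 - 43 = -623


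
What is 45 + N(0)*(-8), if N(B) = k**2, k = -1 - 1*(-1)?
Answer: 45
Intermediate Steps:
k = 0 (k = -1 + 1 = 0)
N(B) = 0 (N(B) = 0**2 = 0)
45 + N(0)*(-8) = 45 + 0*(-8) = 45 + 0 = 45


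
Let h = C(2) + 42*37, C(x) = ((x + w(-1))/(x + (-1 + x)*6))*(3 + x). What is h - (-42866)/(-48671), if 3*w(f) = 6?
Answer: 151427091/97342 ≈ 1555.6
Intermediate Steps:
w(f) = 2 (w(f) = (1/3)*6 = 2)
C(x) = (2 + x)*(3 + x)/(-6 + 7*x) (C(x) = ((x + 2)/(x + (-1 + x)*6))*(3 + x) = ((2 + x)/(x + (-6 + 6*x)))*(3 + x) = ((2 + x)/(-6 + 7*x))*(3 + x) = (2 + x)*(3 + x)/(-6 + 7*x))
h = 3113/2 (h = (6 + 2**2 + 5*2)/(-6 + 7*2) + 42*37 = (6 + 4 + 10)/(-6 + 14) + 1554 = 20/8 + 1554 = (1/8)*20 + 1554 = 5/2 + 1554 = 3113/2 ≈ 1556.5)
h - (-42866)/(-48671) = 3113/2 - (-42866)/(-48671) = 3113/2 - (-42866)*(-1)/48671 = 3113/2 - 1*42866/48671 = 3113/2 - 42866/48671 = 151427091/97342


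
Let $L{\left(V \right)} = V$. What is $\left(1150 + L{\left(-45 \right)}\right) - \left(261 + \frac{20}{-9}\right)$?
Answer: $\frac{7616}{9} \approx 846.22$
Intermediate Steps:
$\left(1150 + L{\left(-45 \right)}\right) - \left(261 + \frac{20}{-9}\right) = \left(1150 - 45\right) - \left(261 + \frac{20}{-9}\right) = 1105 - \frac{2329}{9} = \frac{7616}{9}$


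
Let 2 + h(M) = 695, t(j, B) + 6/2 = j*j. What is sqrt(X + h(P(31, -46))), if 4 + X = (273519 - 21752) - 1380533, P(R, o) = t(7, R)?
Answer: I*sqrt(1128077) ≈ 1062.1*I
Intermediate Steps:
t(j, B) = -3 + j**2 (t(j, B) = -3 + j*j = -3 + j**2)
P(R, o) = 46 (P(R, o) = -3 + 7**2 = -3 + 49 = 46)
h(M) = 693 (h(M) = -2 + 695 = 693)
X = -1128770 (X = -4 + ((273519 - 21752) - 1380533) = -4 + (251767 - 1380533) = -4 - 1128766 = -1128770)
sqrt(X + h(P(31, -46))) = sqrt(-1128770 + 693) = sqrt(-1128077) = I*sqrt(1128077)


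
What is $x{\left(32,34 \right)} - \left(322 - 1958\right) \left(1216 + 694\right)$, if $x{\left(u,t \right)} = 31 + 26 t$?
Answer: $3125675$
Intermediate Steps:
$x{\left(32,34 \right)} - \left(322 - 1958\right) \left(1216 + 694\right) = \left(31 + 26 \cdot 34\right) - \left(322 - 1958\right) \left(1216 + 694\right) = \left(31 + 884\right) - \left(-1636\right) 1910 = 915 - -3124760 = 915 + 3124760 = 3125675$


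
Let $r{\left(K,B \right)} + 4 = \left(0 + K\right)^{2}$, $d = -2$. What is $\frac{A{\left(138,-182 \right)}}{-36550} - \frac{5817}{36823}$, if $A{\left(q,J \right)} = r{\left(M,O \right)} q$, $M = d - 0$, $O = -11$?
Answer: $- \frac{5817}{36823} \approx -0.15797$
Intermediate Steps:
$M = -2$ ($M = -2 - 0 = -2 + 0 = -2$)
$r{\left(K,B \right)} = -4 + K^{2}$ ($r{\left(K,B \right)} = -4 + \left(0 + K\right)^{2} = -4 + K^{2}$)
$A{\left(q,J \right)} = 0$ ($A{\left(q,J \right)} = \left(-4 + \left(-2\right)^{2}\right) q = \left(-4 + 4\right) q = 0 q = 0$)
$\frac{A{\left(138,-182 \right)}}{-36550} - \frac{5817}{36823} = \frac{0}{-36550} - \frac{5817}{36823} = 0 \left(- \frac{1}{36550}\right) - \frac{5817}{36823} = 0 - \frac{5817}{36823} = - \frac{5817}{36823}$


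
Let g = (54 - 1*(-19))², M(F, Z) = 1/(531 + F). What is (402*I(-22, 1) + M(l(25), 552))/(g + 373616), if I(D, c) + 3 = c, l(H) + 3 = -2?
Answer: -422903/199325070 ≈ -0.0021217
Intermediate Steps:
l(H) = -5 (l(H) = -3 - 2 = -5)
I(D, c) = -3 + c
g = 5329 (g = (54 + 19)² = 73² = 5329)
(402*I(-22, 1) + M(l(25), 552))/(g + 373616) = (402*(-3 + 1) + 1/(531 - 5))/(5329 + 373616) = (402*(-2) + 1/526)/378945 = (-804 + 1/526)*(1/378945) = -422903/526*1/378945 = -422903/199325070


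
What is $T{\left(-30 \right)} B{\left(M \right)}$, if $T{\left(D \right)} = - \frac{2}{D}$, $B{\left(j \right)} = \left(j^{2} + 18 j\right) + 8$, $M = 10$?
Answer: $\frac{96}{5} \approx 19.2$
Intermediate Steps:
$B{\left(j \right)} = 8 + j^{2} + 18 j$
$T{\left(-30 \right)} B{\left(M \right)} = - \frac{2}{-30} \left(8 + 10^{2} + 18 \cdot 10\right) = \left(-2\right) \left(- \frac{1}{30}\right) \left(8 + 100 + 180\right) = \frac{1}{15} \cdot 288 = \frac{96}{5}$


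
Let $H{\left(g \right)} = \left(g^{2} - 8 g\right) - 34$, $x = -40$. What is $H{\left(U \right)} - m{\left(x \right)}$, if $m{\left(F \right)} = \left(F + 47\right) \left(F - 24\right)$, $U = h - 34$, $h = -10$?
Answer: $2702$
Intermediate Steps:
$U = -44$ ($U = -10 - 34 = -44$)
$H{\left(g \right)} = -34 + g^{2} - 8 g$
$m{\left(F \right)} = \left(-24 + F\right) \left(47 + F\right)$ ($m{\left(F \right)} = \left(47 + F\right) \left(-24 + F\right) = \left(-24 + F\right) \left(47 + F\right)$)
$H{\left(U \right)} - m{\left(x \right)} = \left(-34 + \left(-44\right)^{2} - -352\right) - \left(-1128 + \left(-40\right)^{2} + 23 \left(-40\right)\right) = \left(-34 + 1936 + 352\right) - \left(-1128 + 1600 - 920\right) = 2254 - -448 = 2254 + 448 = 2702$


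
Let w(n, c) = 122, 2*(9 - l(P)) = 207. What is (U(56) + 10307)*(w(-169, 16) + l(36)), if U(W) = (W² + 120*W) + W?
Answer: 1112045/2 ≈ 5.5602e+5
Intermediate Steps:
l(P) = -189/2 (l(P) = 9 - ½*207 = 9 - 207/2 = -189/2)
U(W) = W² + 121*W
(U(56) + 10307)*(w(-169, 16) + l(36)) = (56*(121 + 56) + 10307)*(122 - 189/2) = (56*177 + 10307)*(55/2) = (9912 + 10307)*(55/2) = 20219*(55/2) = 1112045/2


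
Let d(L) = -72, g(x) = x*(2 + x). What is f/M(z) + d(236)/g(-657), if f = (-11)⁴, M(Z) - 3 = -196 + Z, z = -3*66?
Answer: -700062543/18695665 ≈ -37.445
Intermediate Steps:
z = -198
M(Z) = -193 + Z (M(Z) = 3 + (-196 + Z) = -193 + Z)
f = 14641
f/M(z) + d(236)/g(-657) = 14641/(-193 - 198) - 72*(-1/(657*(2 - 657))) = 14641/(-391) - 72/((-657*(-655))) = 14641*(-1/391) - 72/430335 = -14641/391 - 72*1/430335 = -14641/391 - 8/47815 = -700062543/18695665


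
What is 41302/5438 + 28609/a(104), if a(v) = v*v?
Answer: 301149087/29408704 ≈ 10.240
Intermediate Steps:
a(v) = v²
41302/5438 + 28609/a(104) = 41302/5438 + 28609/(104²) = 41302*(1/5438) + 28609/10816 = 20651/2719 + 28609*(1/10816) = 20651/2719 + 28609/10816 = 301149087/29408704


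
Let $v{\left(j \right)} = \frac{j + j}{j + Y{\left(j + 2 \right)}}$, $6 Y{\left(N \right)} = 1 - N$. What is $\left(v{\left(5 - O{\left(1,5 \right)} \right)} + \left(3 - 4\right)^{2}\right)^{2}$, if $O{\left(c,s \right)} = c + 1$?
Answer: $\frac{625}{49} \approx 12.755$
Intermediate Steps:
$Y{\left(N \right)} = \frac{1}{6} - \frac{N}{6}$ ($Y{\left(N \right)} = \frac{1 - N}{6} = \frac{1}{6} - \frac{N}{6}$)
$O{\left(c,s \right)} = 1 + c$
$v{\left(j \right)} = \frac{2 j}{- \frac{1}{6} + \frac{5 j}{6}}$ ($v{\left(j \right)} = \frac{j + j}{j - \left(- \frac{1}{6} + \frac{j + 2}{6}\right)} = \frac{2 j}{j - \left(- \frac{1}{6} + \frac{2 + j}{6}\right)} = \frac{2 j}{j + \left(\frac{1}{6} - \left(\frac{1}{3} + \frac{j}{6}\right)\right)} = \frac{2 j}{j - \left(\frac{1}{6} + \frac{j}{6}\right)} = \frac{2 j}{- \frac{1}{6} + \frac{5 j}{6}}$)
$\left(v{\left(5 - O{\left(1,5 \right)} \right)} + \left(3 - 4\right)^{2}\right)^{2} = \left(\frac{12 \left(5 - \left(1 + 1\right)\right)}{-1 + 5 \left(5 - \left(1 + 1\right)\right)} + \left(3 - 4\right)^{2}\right)^{2} = \left(\frac{12 \left(5 - 2\right)}{-1 + 5 \left(5 - 2\right)} + \left(-1\right)^{2}\right)^{2} = \left(\frac{12 \left(5 - 2\right)}{-1 + 5 \left(5 - 2\right)} + 1\right)^{2} = \left(12 \cdot 3 \frac{1}{-1 + 5 \cdot 3} + 1\right)^{2} = \left(12 \cdot 3 \frac{1}{-1 + 15} + 1\right)^{2} = \left(12 \cdot 3 \cdot \frac{1}{14} + 1\right)^{2} = \left(\frac{18}{7} + 1\right)^{2} = \left(\frac{25}{7}\right)^{2} = \frac{625}{49}$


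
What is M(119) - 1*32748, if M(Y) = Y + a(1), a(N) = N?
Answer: -32628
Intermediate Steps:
M(Y) = 1 + Y (M(Y) = Y + 1 = 1 + Y)
M(119) - 1*32748 = (1 + 119) - 1*32748 = 120 - 32748 = -32628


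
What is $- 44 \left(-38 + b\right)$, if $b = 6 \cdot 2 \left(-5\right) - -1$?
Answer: $4268$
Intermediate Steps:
$b = -59$ ($b = 12 \left(-5\right) + 1 = -60 + 1 = -59$)
$- 44 \left(-38 + b\right) = - 44 \left(-38 - 59\right) = \left(-44\right) \left(-97\right) = 4268$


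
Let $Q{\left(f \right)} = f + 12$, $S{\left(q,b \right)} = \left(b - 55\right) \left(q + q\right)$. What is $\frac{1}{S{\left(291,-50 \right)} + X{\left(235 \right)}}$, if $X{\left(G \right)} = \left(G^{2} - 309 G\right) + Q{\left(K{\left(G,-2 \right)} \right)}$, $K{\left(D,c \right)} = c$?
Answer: $- \frac{1}{78490} \approx -1.274 \cdot 10^{-5}$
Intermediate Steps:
$S{\left(q,b \right)} = 2 q \left(-55 + b\right)$ ($S{\left(q,b \right)} = \left(-55 + b\right) 2 q = 2 q \left(-55 + b\right)$)
$Q{\left(f \right)} = 12 + f$
$X{\left(G \right)} = 10 + G^{2} - 309 G$ ($X{\left(G \right)} = \left(G^{2} - 309 G\right) + \left(12 - 2\right) = \left(G^{2} - 309 G\right) + 10 = 10 + G^{2} - 309 G$)
$\frac{1}{S{\left(291,-50 \right)} + X{\left(235 \right)}} = \frac{1}{2 \cdot 291 \left(-55 - 50\right) + \left(10 + 235^{2} - 72615\right)} = \frac{1}{2 \cdot 291 \left(-105\right) + \left(10 + 55225 - 72615\right)} = \frac{1}{-61110 - 17380} = \frac{1}{-78490} = - \frac{1}{78490}$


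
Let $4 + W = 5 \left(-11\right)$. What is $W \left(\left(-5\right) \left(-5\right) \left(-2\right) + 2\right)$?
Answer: $2832$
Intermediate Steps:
$W = -59$ ($W = -4 + 5 \left(-11\right) = -4 - 55 = -59$)
$W \left(\left(-5\right) \left(-5\right) \left(-2\right) + 2\right) = - 59 \left(\left(-5\right) \left(-5\right) \left(-2\right) + 2\right) = - 59 \left(25 \left(-2\right) + 2\right) = - 59 \left(-50 + 2\right) = \left(-59\right) \left(-48\right) = 2832$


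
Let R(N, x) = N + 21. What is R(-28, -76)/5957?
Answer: -1/851 ≈ -0.0011751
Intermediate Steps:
R(N, x) = 21 + N
R(-28, -76)/5957 = (21 - 28)/5957 = -7*1/5957 = -1/851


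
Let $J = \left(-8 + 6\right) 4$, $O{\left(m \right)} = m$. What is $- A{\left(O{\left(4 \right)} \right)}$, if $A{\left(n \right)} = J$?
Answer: $8$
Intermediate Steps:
$J = -8$ ($J = \left(-2\right) 4 = -8$)
$A{\left(n \right)} = -8$
$- A{\left(O{\left(4 \right)} \right)} = \left(-1\right) \left(-8\right) = 8$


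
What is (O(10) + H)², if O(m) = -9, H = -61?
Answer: 4900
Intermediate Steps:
(O(10) + H)² = (-9 - 61)² = (-70)² = 4900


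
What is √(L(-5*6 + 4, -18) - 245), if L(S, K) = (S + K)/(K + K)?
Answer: I*√2194/3 ≈ 15.613*I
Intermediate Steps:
L(S, K) = (K + S)/(2*K) (L(S, K) = (K + S)/((2*K)) = (K + S)*(1/(2*K)) = (K + S)/(2*K))
√(L(-5*6 + 4, -18) - 245) = √((½)*(-18 + (-5*6 + 4))/(-18) - 245) = √((½)*(-1/18)*(-18 + (-30 + 4)) - 245) = √((½)*(-1/18)*(-18 - 26) - 245) = √((½)*(-1/18)*(-44) - 245) = √(11/9 - 245) = √(-2194/9) = I*√2194/3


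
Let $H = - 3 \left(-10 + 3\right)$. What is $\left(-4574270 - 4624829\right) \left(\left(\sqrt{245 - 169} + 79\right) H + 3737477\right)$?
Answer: $-34396682238464 - 386362158 \sqrt{19} \approx -3.4398 \cdot 10^{13}$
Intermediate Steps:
$H = 21$ ($H = \left(-3\right) \left(-7\right) = 21$)
$\left(-4574270 - 4624829\right) \left(\left(\sqrt{245 - 169} + 79\right) H + 3737477\right) = \left(-4574270 - 4624829\right) \left(\left(\sqrt{245 - 169} + 79\right) 21 + 3737477\right) = - 9199099 \left(\left(\sqrt{76} + 79\right) 21 + 3737477\right) = - 9199099 \left(\left(2 \sqrt{19} + 79\right) 21 + 3737477\right) = - 9199099 \left(\left(79 + 2 \sqrt{19}\right) 21 + 3737477\right) = - 9199099 \left(\left(1659 + 42 \sqrt{19}\right) + 3737477\right) = - 9199099 \left(3739136 + 42 \sqrt{19}\right) = -34396682238464 - 386362158 \sqrt{19}$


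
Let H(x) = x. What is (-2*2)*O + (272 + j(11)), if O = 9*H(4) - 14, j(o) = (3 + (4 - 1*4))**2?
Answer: 193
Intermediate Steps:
j(o) = 9 (j(o) = (3 + (4 - 4))**2 = (3 + 0)**2 = 3**2 = 9)
O = 22 (O = 9*4 - 14 = 36 - 14 = 22)
(-2*2)*O + (272 + j(11)) = -2*2*22 + (272 + 9) = -4*22 + 281 = -88 + 281 = 193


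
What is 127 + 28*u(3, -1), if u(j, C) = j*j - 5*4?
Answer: -181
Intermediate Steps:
u(j, C) = -20 + j**2 (u(j, C) = j**2 - 20 = -20 + j**2)
127 + 28*u(3, -1) = 127 + 28*(-20 + 3**2) = 127 + 28*(-20 + 9) = 127 + 28*(-11) = 127 - 308 = -181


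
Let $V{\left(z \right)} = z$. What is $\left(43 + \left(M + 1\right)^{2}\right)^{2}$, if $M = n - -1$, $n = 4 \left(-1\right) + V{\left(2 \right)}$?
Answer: $1849$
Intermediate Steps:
$n = -2$ ($n = 4 \left(-1\right) + 2 = -4 + 2 = -2$)
$M = -1$ ($M = -2 - -1 = -2 + 1 = -1$)
$\left(43 + \left(M + 1\right)^{2}\right)^{2} = \left(43 + \left(-1 + 1\right)^{2}\right)^{2} = \left(43 + 0^{2}\right)^{2} = \left(43 + 0\right)^{2} = 43^{2} = 1849$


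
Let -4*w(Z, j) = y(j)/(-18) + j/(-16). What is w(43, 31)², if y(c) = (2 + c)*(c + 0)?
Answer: 7958041/36864 ≈ 215.88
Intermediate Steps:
y(c) = c*(2 + c) (y(c) = (2 + c)*c = c*(2 + c))
w(Z, j) = j/64 + j*(2 + j)/72 (w(Z, j) = -((j*(2 + j))/(-18) + j/(-16))/4 = -((j*(2 + j))*(-1/18) + j*(-1/16))/4 = -(-j*(2 + j)/18 - j/16)/4 = -(-j/16 - j*(2 + j)/18)/4 = j/64 + j*(2 + j)/72)
w(43, 31)² = ((1/576)*31*(25 + 8*31))² = ((1/576)*31*(25 + 248))² = ((1/576)*31*273)² = (2821/192)² = 7958041/36864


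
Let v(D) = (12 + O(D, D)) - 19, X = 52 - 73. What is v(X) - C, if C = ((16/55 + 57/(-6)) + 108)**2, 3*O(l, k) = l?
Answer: -118261089/12100 ≈ -9773.6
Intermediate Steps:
X = -21
O(l, k) = l/3
C = 118091689/12100 (C = ((16*(1/55) + 57*(-1/6)) + 108)**2 = ((16/55 - 19/2) + 108)**2 = (-1013/110 + 108)**2 = (10867/110)**2 = 118091689/12100 ≈ 9759.6)
v(D) = -7 + D/3 (v(D) = (12 + D/3) - 19 = -7 + D/3)
v(X) - C = (-7 + (1/3)*(-21)) - 1*118091689/12100 = (-7 - 7) - 118091689/12100 = -14 - 118091689/12100 = -118261089/12100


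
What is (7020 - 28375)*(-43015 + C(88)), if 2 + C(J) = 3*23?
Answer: 917154540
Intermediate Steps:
C(J) = 67 (C(J) = -2 + 3*23 = -2 + 69 = 67)
(7020 - 28375)*(-43015 + C(88)) = (7020 - 28375)*(-43015 + 67) = -21355*(-42948) = 917154540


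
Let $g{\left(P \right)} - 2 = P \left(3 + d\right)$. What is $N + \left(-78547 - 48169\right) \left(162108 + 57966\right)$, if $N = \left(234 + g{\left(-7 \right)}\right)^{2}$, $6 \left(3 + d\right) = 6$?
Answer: $-27886844543$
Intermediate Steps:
$d = -2$ ($d = -3 + \frac{1}{6} \cdot 6 = -3 + 1 = -2$)
$g{\left(P \right)} = 2 + P$ ($g{\left(P \right)} = 2 + P \left(3 - 2\right) = 2 + P 1 = 2 + P$)
$N = 52441$ ($N = \left(234 + \left(2 - 7\right)\right)^{2} = \left(234 - 5\right)^{2} = 229^{2} = 52441$)
$N + \left(-78547 - 48169\right) \left(162108 + 57966\right) = 52441 + \left(-78547 - 48169\right) \left(162108 + 57966\right) = 52441 - 27886896984 = -27886844543$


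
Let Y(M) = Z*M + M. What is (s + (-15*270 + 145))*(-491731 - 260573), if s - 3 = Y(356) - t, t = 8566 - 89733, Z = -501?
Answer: 75783343440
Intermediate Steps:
t = -81167
Y(M) = -500*M (Y(M) = -501*M + M = -500*M)
s = -96830 (s = 3 + (-500*356 - 1*(-81167)) = 3 + (-178000 + 81167) = 3 - 96833 = -96830)
(s + (-15*270 + 145))*(-491731 - 260573) = (-96830 + (-15*270 + 145))*(-491731 - 260573) = (-96830 + (-4050 + 145))*(-752304) = (-96830 - 3905)*(-752304) = -100735*(-752304) = 75783343440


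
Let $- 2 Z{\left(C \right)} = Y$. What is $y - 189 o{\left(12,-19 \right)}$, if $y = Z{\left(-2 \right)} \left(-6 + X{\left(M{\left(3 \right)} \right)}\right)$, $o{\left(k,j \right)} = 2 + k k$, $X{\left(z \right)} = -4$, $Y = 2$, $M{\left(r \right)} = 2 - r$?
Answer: $-27584$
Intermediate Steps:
$Z{\left(C \right)} = -1$ ($Z{\left(C \right)} = \left(- \frac{1}{2}\right) 2 = -1$)
$o{\left(k,j \right)} = 2 + k^{2}$
$y = 10$ ($y = - (-6 - 4) = \left(-1\right) \left(-10\right) = 10$)
$y - 189 o{\left(12,-19 \right)} = 10 - 189 \left(2 + 12^{2}\right) = 10 - 189 \left(2 + 144\right) = 10 - 27594 = -27584$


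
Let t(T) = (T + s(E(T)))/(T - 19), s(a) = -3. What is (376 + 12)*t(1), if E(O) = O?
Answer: 388/9 ≈ 43.111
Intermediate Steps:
t(T) = (-3 + T)/(-19 + T) (t(T) = (T - 3)/(T - 19) = (-3 + T)/(-19 + T))
(376 + 12)*t(1) = (376 + 12)*((-3 + 1)/(-19 + 1)) = 388*(-2/(-18)) = 388*(-1/18*(-2)) = 388*(⅑) = 388/9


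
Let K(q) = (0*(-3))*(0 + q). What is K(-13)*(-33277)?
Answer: 0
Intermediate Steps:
K(q) = 0 (K(q) = 0*q = 0)
K(-13)*(-33277) = 0*(-33277) = 0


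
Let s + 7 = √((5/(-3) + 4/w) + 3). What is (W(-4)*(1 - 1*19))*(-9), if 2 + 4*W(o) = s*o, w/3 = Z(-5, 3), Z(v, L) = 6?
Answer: 1053 - 54*√14 ≈ 850.95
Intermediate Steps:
w = 18 (w = 3*6 = 18)
s = -7 + √14/3 (s = -7 + √((5/(-3) + 4/18) + 3) = -7 + √((5*(-⅓) + 4*(1/18)) + 3) = -7 + √((-5/3 + 2/9) + 3) = -7 + √(-13/9 + 3) = -7 + √(14/9) = -7 + √14/3 ≈ -5.7528)
W(o) = -½ + o*(-7 + √14/3)/4 (W(o) = -½ + ((-7 + √14/3)*o)/4 = -½ + (o*(-7 + √14/3))/4 = -½ + o*(-7 + √14/3)/4)
(W(-4)*(1 - 1*19))*(-9) = ((-½ - 1/12*(-4)*(21 - √14))*(1 - 1*19))*(-9) = ((-½ + (7 - √14/3))*(1 - 19))*(-9) = ((13/2 - √14/3)*(-18))*(-9) = (-117 + 6*√14)*(-9) = 1053 - 54*√14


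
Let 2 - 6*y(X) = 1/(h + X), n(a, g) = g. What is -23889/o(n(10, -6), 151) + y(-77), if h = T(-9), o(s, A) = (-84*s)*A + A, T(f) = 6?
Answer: 727751/32484630 ≈ 0.022403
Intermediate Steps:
o(s, A) = A - 84*A*s (o(s, A) = -84*A*s + A = A - 84*A*s)
h = 6
y(X) = ⅓ - 1/(6*(6 + X))
-23889/o(n(10, -6), 151) + y(-77) = -23889*1/(151*(1 - 84*(-6))) + (11 + 2*(-77))/(6*(6 - 77)) = -23889*1/(151*(1 + 504)) + (⅙)*(11 - 154)/(-71) = -23889/(151*505) + (⅙)*(-1/71)*(-143) = -23889/76255 + 143/426 = 727751/32484630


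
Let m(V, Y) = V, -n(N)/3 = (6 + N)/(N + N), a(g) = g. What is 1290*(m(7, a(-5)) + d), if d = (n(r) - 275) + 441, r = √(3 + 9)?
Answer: 221235 - 1935*√3 ≈ 2.1788e+5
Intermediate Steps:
r = 2*√3 (r = √12 = 2*√3 ≈ 3.4641)
n(N) = -3*(6 + N)/(2*N) (n(N) = -3*(6 + N)/(N + N) = -3*(6 + N)/(2*N))
d = 329/2 - 3*√3/2 (d = ((-3/2 - 9*√3/6) - 275) + 441 = ((-3/2 - 3*√3/2) - 275) + 441 = (-553/2 - 3*√3/2) + 441 = 329/2 - 3*√3/2 ≈ 161.90)
1290*(m(7, a(-5)) + d) = 1290*(7 + (329/2 - 3*√3/2)) = 1290*(343/2 - 3*√3/2) = 221235 - 1935*√3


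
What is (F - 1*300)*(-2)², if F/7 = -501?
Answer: -15228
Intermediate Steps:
F = -3507 (F = 7*(-501) = -3507)
(F - 1*300)*(-2)² = (-3507 - 1*300)*(-2)² = (-3507 - 300)*4 = -3807*4 = -15228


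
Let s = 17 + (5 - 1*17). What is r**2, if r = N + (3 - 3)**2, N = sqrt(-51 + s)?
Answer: -46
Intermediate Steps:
s = 5 (s = 17 + (5 - 17) = 17 - 12 = 5)
N = I*sqrt(46) (N = sqrt(-51 + 5) = sqrt(-46) = I*sqrt(46) ≈ 6.7823*I)
r = I*sqrt(46) (r = I*sqrt(46) + (3 - 3)**2 = I*sqrt(46) + 0**2 = I*sqrt(46) + 0 = I*sqrt(46) ≈ 6.7823*I)
r**2 = (I*sqrt(46))**2 = -46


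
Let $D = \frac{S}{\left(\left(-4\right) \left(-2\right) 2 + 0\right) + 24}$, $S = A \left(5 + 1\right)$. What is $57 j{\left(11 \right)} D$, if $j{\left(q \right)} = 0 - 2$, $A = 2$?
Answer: $- \frac{171}{5} \approx -34.2$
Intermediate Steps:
$S = 12$ ($S = 2 \left(5 + 1\right) = 2 \cdot 6 = 12$)
$j{\left(q \right)} = -2$ ($j{\left(q \right)} = 0 - 2 = -2$)
$D = \frac{3}{10}$ ($D = \frac{12}{\left(\left(-4\right) \left(-2\right) 2 + 0\right) + 24} = \frac{12}{\left(8 \cdot 2 + 0\right) + 24} = \frac{12}{\left(16 + 0\right) + 24} = \frac{12}{16 + 24} = \frac{12}{40} = 12 \cdot \frac{1}{40} = \frac{3}{10} \approx 0.3$)
$57 j{\left(11 \right)} D = 57 \left(-2\right) \frac{3}{10} = \left(-114\right) \frac{3}{10} = - \frac{171}{5}$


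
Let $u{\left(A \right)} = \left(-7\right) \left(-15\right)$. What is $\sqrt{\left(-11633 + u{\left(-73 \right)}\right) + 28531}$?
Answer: $7 \sqrt{347} \approx 130.4$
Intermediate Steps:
$u{\left(A \right)} = 105$
$\sqrt{\left(-11633 + u{\left(-73 \right)}\right) + 28531} = \sqrt{\left(-11633 + 105\right) + 28531} = \sqrt{-11528 + 28531} = \sqrt{17003} = 7 \sqrt{347}$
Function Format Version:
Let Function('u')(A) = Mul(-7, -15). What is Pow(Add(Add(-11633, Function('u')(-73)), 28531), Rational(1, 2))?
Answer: Mul(7, Pow(347, Rational(1, 2))) ≈ 130.40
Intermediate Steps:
Function('u')(A) = 105
Pow(Add(Add(-11633, Function('u')(-73)), 28531), Rational(1, 2)) = Pow(Add(Add(-11633, 105), 28531), Rational(1, 2)) = Pow(Add(-11528, 28531), Rational(1, 2)) = Pow(17003, Rational(1, 2)) = Mul(7, Pow(347, Rational(1, 2)))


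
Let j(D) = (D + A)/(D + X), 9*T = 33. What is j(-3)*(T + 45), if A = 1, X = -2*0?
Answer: 292/9 ≈ 32.444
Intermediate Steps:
T = 11/3 (T = (⅑)*33 = 11/3 ≈ 3.6667)
X = 0
j(D) = (1 + D)/D (j(D) = (D + 1)/(D + 0) = (1 + D)/D)
j(-3)*(T + 45) = ((1 - 3)/(-3))*(11/3 + 45) = -⅓*(-2)*(146/3) = (⅔)*(146/3) = 292/9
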